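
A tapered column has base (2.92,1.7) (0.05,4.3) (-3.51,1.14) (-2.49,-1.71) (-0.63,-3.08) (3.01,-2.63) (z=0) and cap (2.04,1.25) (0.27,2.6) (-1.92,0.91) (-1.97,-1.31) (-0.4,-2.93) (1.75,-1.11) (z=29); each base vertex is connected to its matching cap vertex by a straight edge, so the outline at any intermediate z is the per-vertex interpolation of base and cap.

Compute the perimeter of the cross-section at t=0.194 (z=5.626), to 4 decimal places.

Perimeter at t=0.194: 20.4393

Cross-section at t=0.194: each vertex is (1-t)·p0[i] + t·p1[i].
  v1: (1-0.194)·(2.92,1.7) + 0.194·(2.04,1.25) = (2.7493,1.6127)
  v2: (1-0.194)·(0.05,4.3) + 0.194·(0.27,2.6) = (0.0927,3.9702)
  v3: (1-0.194)·(-3.51,1.14) + 0.194·(-1.92,0.91) = (-3.2015,1.0954)
  v4: (1-0.194)·(-2.49,-1.71) + 0.194·(-1.97,-1.31) = (-2.3891,-1.6324)
  v5: (1-0.194)·(-0.63,-3.08) + 0.194·(-0.4,-2.93) = (-0.5854,-3.0509)
  v6: (1-0.194)·(3.01,-2.63) + 0.194·(1.75,-1.11) = (2.7656,-2.3351)
Perimeter = Σ |v_{i+1} − v_i|:
  edge 1→2: √(-2.6566² + 2.3575²) = 3.5518 (running 3.5518)
  edge 2→3: √(-3.2942² + -2.8748²) = 4.3722 (running 7.9240)
  edge 3→4: √(0.8124² + -2.7278²) = 2.8462 (running 10.7702)
  edge 4→5: √(1.8037² + -1.4185²) = 2.2947 (running 13.0649)
  edge 5→6: √(3.3509² + 0.7158²) = 3.4265 (running 16.4915)
  edge 6→1: √(-0.0163² + 3.9478²) = 3.9479 (running 20.4393)
Perimeter = 20.4393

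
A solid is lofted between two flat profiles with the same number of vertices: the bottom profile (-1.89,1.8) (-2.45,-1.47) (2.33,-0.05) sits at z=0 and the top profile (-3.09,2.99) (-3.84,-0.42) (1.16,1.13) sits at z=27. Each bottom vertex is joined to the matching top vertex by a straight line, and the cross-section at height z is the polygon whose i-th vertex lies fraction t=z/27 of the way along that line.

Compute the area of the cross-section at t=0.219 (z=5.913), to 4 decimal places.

Area at t=0.219: 7.5324

Cross-section at t=0.219: each vertex is (1-t)·p0[i] + t·p1[i].
  v1: (1-0.219)·(-1.89,1.8) + 0.219·(-3.09,2.99) = (-2.1528,2.0606)
  v2: (1-0.219)·(-2.45,-1.47) + 0.219·(-3.84,-0.42) = (-2.7544,-1.2400)
  v3: (1-0.219)·(2.33,-0.05) + 0.219·(1.16,1.13) = (2.0738,0.2084)
Shoelace sum Σ(x_i·y_{i+1} − x_{i+1}·y_i):
  i=1: -2.1528·-1.2400 − -2.7544·2.0606 = +8.3453 (running +8.3453)
  i=2: -2.7544·0.2084 − 2.0738·-1.2400 = +1.9975 (running +10.3428)
  i=3: 2.0738·2.0606 − -2.1528·0.2084 = +4.7219 (running +15.0648)
Area = |Σ|/2 = |15.0648|/2 = 7.5324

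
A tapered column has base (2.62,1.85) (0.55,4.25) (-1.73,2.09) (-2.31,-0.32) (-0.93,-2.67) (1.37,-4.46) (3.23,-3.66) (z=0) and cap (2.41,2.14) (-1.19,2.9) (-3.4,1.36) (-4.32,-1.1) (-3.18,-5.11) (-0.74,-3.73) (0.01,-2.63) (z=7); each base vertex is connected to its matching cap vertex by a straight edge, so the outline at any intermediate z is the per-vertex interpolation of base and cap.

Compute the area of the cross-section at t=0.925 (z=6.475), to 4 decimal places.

Cross-section at t=0.925: each vertex is (1-t)·p0[i] + t·p1[i].
  v1: (1-0.925)·(2.62,1.85) + 0.925·(2.41,2.14) = (2.4258,2.1183)
  v2: (1-0.925)·(0.55,4.25) + 0.925·(-1.19,2.9) = (-1.0595,3.0012)
  v3: (1-0.925)·(-1.73,2.09) + 0.925·(-3.4,1.36) = (-3.2748,1.4148)
  v4: (1-0.925)·(-2.31,-0.32) + 0.925·(-4.32,-1.1) = (-4.1692,-1.0415)
  v5: (1-0.925)·(-0.93,-2.67) + 0.925·(-3.18,-5.11) = (-3.0113,-4.9270)
  v6: (1-0.925)·(1.37,-4.46) + 0.925·(-0.74,-3.73) = (-0.5817,-3.7847)
  v7: (1-0.925)·(3.23,-3.66) + 0.925·(0.01,-2.63) = (0.2515,-2.7072)
Shoelace sum Σ(x_i·y_{i+1} − x_{i+1}·y_i):
  i=1: 2.4258·3.0012 − -1.0595·2.1183 = +9.5246 (running +9.5246)
  i=2: -1.0595·1.4148 − -3.2748·3.0012 = +8.3294 (running +17.8540)
  i=3: -3.2748·-1.0415 − -4.1692·1.4148 = +9.3091 (running +27.1631)
  i=4: -4.1692·-4.9270 − -3.0113·-1.0415 = +17.4057 (running +44.5688)
  i=5: -3.0113·-3.7847 − -0.5817·-4.9270 = +8.5305 (running +53.0993)
  i=6: -0.5817·-2.7072 − 0.2515·-3.7847 = +2.5268 (running +55.6261)
  i=7: 0.2515·2.1183 − 2.4258·-2.7072 = +7.0999 (running +62.7260)
Area = |Σ|/2 = |62.7260|/2 = 31.3630

Area at t=0.925: 31.3630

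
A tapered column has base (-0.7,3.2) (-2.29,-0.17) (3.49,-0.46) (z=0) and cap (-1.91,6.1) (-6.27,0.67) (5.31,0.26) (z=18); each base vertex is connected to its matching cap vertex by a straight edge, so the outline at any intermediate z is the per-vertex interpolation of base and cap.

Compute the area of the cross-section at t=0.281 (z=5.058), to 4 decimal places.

Cross-section at t=0.281: each vertex is (1-t)·p0[i] + t·p1[i].
  v1: (1-0.281)·(-0.7,3.2) + 0.281·(-1.91,6.1) = (-1.0400,4.0149)
  v2: (1-0.281)·(-2.29,-0.17) + 0.281·(-6.27,0.67) = (-3.4084,0.0660)
  v3: (1-0.281)·(3.49,-0.46) + 0.281·(5.31,0.26) = (4.0014,-0.2577)
Shoelace sum Σ(x_i·y_{i+1} − x_{i+1}·y_i):
  i=1: -1.0400·0.0660 − -3.4084·4.0149 = +13.6156 (running +13.6156)
  i=2: -3.4084·-0.2577 − 4.0014·0.0660 = +0.6140 (running +14.2296)
  i=3: 4.0014·4.0149 − -1.0400·-0.2577 = +15.7973 (running +30.0270)
Area = |Σ|/2 = |30.0270|/2 = 15.0135

Area at t=0.281: 15.0135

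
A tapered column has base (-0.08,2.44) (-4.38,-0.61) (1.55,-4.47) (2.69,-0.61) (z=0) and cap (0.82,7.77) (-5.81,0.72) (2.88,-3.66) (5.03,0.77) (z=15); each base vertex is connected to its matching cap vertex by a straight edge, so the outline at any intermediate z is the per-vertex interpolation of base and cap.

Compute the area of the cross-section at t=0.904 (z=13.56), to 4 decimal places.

Area at t=0.904: 57.6545

Cross-section at t=0.904: each vertex is (1-t)·p0[i] + t·p1[i].
  v1: (1-0.904)·(-0.08,2.44) + 0.904·(0.82,7.77) = (0.7336,7.2583)
  v2: (1-0.904)·(-4.38,-0.61) + 0.904·(-5.81,0.72) = (-5.6727,0.5923)
  v3: (1-0.904)·(1.55,-4.47) + 0.904·(2.88,-3.66) = (2.7523,-3.7378)
  v4: (1-0.904)·(2.69,-0.61) + 0.904·(5.03,0.77) = (4.8054,0.6375)
Shoelace sum Σ(x_i·y_{i+1} − x_{i+1}·y_i):
  i=1: 0.7336·0.5923 − -5.6727·7.2583 = +41.6089 (running +41.6089)
  i=2: -5.6727·-3.7378 − 2.7523·0.5923 = +19.5730 (running +61.1820)
  i=3: 2.7523·0.6375 − 4.8054·-3.7378 = +19.7159 (running +80.8979)
  i=4: 4.8054·7.2583 − 0.7336·0.6375 = +34.4112 (running +115.3091)
Area = |Σ|/2 = |115.3091|/2 = 57.6545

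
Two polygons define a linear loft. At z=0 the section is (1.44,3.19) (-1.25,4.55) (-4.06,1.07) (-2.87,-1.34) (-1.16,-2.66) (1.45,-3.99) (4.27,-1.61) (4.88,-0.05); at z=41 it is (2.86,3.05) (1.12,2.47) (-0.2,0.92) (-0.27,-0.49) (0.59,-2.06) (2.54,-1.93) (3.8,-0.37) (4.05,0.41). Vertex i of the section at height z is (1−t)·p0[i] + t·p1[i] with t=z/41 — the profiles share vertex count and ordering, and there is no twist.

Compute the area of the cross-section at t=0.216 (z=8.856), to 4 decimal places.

Cross-section at t=0.216: each vertex is (1-t)·p0[i] + t·p1[i].
  v1: (1-0.216)·(1.44,3.19) + 0.216·(2.86,3.05) = (1.7467,3.1598)
  v2: (1-0.216)·(-1.25,4.55) + 0.216·(1.12,2.47) = (-0.7381,4.1007)
  v3: (1-0.216)·(-4.06,1.07) + 0.216·(-0.2,0.92) = (-3.2262,1.0376)
  v4: (1-0.216)·(-2.87,-1.34) + 0.216·(-0.27,-0.49) = (-2.3084,-1.1564)
  v5: (1-0.216)·(-1.16,-2.66) + 0.216·(0.59,-2.06) = (-0.7820,-2.5304)
  v6: (1-0.216)·(1.45,-3.99) + 0.216·(2.54,-1.93) = (1.6854,-3.5450)
  v7: (1-0.216)·(4.27,-1.61) + 0.216·(3.8,-0.37) = (4.1685,-1.3422)
  v8: (1-0.216)·(4.88,-0.05) + 0.216·(4.05,0.41) = (4.7007,0.0494)
Shoelace sum Σ(x_i·y_{i+1} − x_{i+1}·y_i):
  i=1: 1.7467·4.1007 − -0.7381·3.1598 = +9.4950 (running +9.4950)
  i=2: -0.7381·1.0376 − -3.2262·4.1007 = +12.4641 (running +21.9590)
  i=3: -3.2262·-1.1564 − -2.3084·1.0376 = +6.1260 (running +28.0851)
  i=4: -2.3084·-2.5304 − -0.7820·-1.1564 = +4.9369 (running +33.0219)
  i=5: -0.7820·-3.5450 − 1.6854·-2.5304 = +7.0371 (running +40.0590)
  i=6: 1.6854·-1.3422 − 4.1685·-3.5450 = +12.5153 (running +52.5743)
  i=7: 4.1685·0.0494 − 4.7007·-1.3422 = +6.5149 (running +59.0892)
  i=8: 4.7007·3.1598 − 1.7467·0.0494 = +14.7669 (running +73.8561)
Area = |Σ|/2 = |73.8561|/2 = 36.9280

Area at t=0.216: 36.9280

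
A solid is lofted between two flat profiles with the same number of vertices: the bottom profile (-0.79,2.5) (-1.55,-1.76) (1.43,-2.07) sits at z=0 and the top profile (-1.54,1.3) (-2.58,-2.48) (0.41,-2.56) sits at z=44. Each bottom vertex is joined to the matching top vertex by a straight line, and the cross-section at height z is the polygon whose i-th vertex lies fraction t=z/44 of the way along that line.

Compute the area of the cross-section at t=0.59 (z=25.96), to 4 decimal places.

Cross-section at t=0.59: each vertex is (1-t)·p0[i] + t·p1[i].
  v1: (1-0.59)·(-0.79,2.5) + 0.59·(-1.54,1.3) = (-1.2325,1.7920)
  v2: (1-0.59)·(-1.55,-1.76) + 0.59·(-2.58,-2.48) = (-2.1577,-2.1848)
  v3: (1-0.59)·(1.43,-2.07) + 0.59·(0.41,-2.56) = (0.8282,-2.3591)
Shoelace sum Σ(x_i·y_{i+1} − x_{i+1}·y_i):
  i=1: -1.2325·-2.1848 − -2.1577·1.7920 = +6.5594 (running +6.5594)
  i=2: -2.1577·-2.3591 − 0.8282·-2.1848 = +6.8997 (running +13.4590)
  i=3: 0.8282·1.7920 − -1.2325·-2.3591 = -1.4235 (running +12.0356)
Area = |Σ|/2 = |12.0356|/2 = 6.0178

Area at t=0.59: 6.0178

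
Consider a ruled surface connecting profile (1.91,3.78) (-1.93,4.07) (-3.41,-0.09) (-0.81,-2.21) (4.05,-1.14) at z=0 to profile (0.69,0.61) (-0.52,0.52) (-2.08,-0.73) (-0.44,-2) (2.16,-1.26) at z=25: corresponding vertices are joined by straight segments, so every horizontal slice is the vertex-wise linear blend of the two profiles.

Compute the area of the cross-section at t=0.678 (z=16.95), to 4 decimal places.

Area at t=0.678: 12.6044

Cross-section at t=0.678: each vertex is (1-t)·p0[i] + t·p1[i].
  v1: (1-0.678)·(1.91,3.78) + 0.678·(0.69,0.61) = (1.0828,1.6307)
  v2: (1-0.678)·(-1.93,4.07) + 0.678·(-0.52,0.52) = (-0.9740,1.6631)
  v3: (1-0.678)·(-3.41,-0.09) + 0.678·(-2.08,-0.73) = (-2.5083,-0.5239)
  v4: (1-0.678)·(-0.81,-2.21) + 0.678·(-0.44,-2) = (-0.5591,-2.0676)
  v5: (1-0.678)·(4.05,-1.14) + 0.678·(2.16,-1.26) = (2.7686,-1.2214)
Shoelace sum Σ(x_i·y_{i+1} − x_{i+1}·y_i):
  i=1: 1.0828·1.6631 − -0.9740·1.6307 = +3.3892 (running +3.3892)
  i=2: -0.9740·-0.5239 − -2.5083·1.6631 = +4.6818 (running +8.0710)
  i=3: -2.5083·-2.0676 − -0.5591·-0.5239 = +4.8932 (running +12.9642)
  i=4: -0.5591·-1.2214 − 2.7686·-2.0676 = +6.4073 (running +19.3715)
  i=5: 2.7686·1.6307 − 1.0828·-1.2214 = +5.8374 (running +25.2089)
Area = |Σ|/2 = |25.2089|/2 = 12.6044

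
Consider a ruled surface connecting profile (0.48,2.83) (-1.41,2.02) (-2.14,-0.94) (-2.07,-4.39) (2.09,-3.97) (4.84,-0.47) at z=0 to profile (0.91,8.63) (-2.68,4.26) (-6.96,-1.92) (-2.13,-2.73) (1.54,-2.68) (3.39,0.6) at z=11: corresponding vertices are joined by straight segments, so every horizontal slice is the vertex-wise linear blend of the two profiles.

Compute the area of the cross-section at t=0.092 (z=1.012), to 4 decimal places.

Area at t=0.092: 36.2264

Cross-section at t=0.092: each vertex is (1-t)·p0[i] + t·p1[i].
  v1: (1-0.092)·(0.48,2.83) + 0.092·(0.91,8.63) = (0.5196,3.3636)
  v2: (1-0.092)·(-1.41,2.02) + 0.092·(-2.68,4.26) = (-1.5268,2.2261)
  v3: (1-0.092)·(-2.14,-0.94) + 0.092·(-6.96,-1.92) = (-2.5834,-1.0302)
  v4: (1-0.092)·(-2.07,-4.39) + 0.092·(-2.13,-2.73) = (-2.0755,-4.2373)
  v5: (1-0.092)·(2.09,-3.97) + 0.092·(1.54,-2.68) = (2.0394,-3.8513)
  v6: (1-0.092)·(4.84,-0.47) + 0.092·(3.39,0.6) = (4.7066,-0.3716)
Shoelace sum Σ(x_i·y_{i+1} − x_{i+1}·y_i):
  i=1: 0.5196·2.2261 − -1.5268·3.3636 = +6.2923 (running +6.2923)
  i=2: -1.5268·-1.0302 − -2.5834·2.2261 = +7.3238 (running +13.6161)
  i=3: -2.5834·-4.2373 − -2.0755·-1.0302 = +8.8086 (running +22.4247)
  i=4: -2.0755·-3.8513 − 2.0394·-4.2373 = +16.6350 (running +39.0597)
  i=5: 2.0394·-0.3716 − 4.7066·-3.8513 = +17.3689 (running +56.4286)
  i=6: 4.7066·3.3636 − 0.5196·-0.3716 = +16.0242 (running +72.4528)
Area = |Σ|/2 = |72.4528|/2 = 36.2264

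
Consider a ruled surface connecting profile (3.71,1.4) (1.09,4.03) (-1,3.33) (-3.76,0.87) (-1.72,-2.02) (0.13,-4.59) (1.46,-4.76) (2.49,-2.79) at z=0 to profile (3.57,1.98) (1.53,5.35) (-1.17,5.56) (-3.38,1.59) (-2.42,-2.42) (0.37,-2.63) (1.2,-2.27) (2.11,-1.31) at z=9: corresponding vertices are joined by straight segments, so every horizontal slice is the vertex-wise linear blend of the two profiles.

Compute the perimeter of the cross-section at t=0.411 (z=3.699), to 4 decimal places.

Perimeter at t=0.411: 23.5972

Cross-section at t=0.411: each vertex is (1-t)·p0[i] + t·p1[i].
  v1: (1-0.411)·(3.71,1.4) + 0.411·(3.57,1.98) = (3.6525,1.6384)
  v2: (1-0.411)·(1.09,4.03) + 0.411·(1.53,5.35) = (1.2708,4.5725)
  v3: (1-0.411)·(-1,3.33) + 0.411·(-1.17,5.56) = (-1.0699,4.2465)
  v4: (1-0.411)·(-3.76,0.87) + 0.411·(-3.38,1.59) = (-3.6038,1.1659)
  v5: (1-0.411)·(-1.72,-2.02) + 0.411·(-2.42,-2.42) = (-2.0077,-2.1844)
  v6: (1-0.411)·(0.13,-4.59) + 0.411·(0.37,-2.63) = (0.2286,-3.7844)
  v7: (1-0.411)·(1.46,-4.76) + 0.411·(1.2,-2.27) = (1.3531,-3.7366)
  v8: (1-0.411)·(2.49,-2.79) + 0.411·(2.11,-1.31) = (2.3338,-2.1817)
Perimeter = Σ |v_{i+1} − v_i|:
  edge 1→2: √(-2.3816² + 2.9341²) = 3.7791 (running 3.7791)
  edge 2→3: √(-2.3407² + -0.3260²) = 2.3633 (running 6.1424)
  edge 3→4: √(-2.5339² + -3.0806²) = 3.9889 (running 10.1312)
  edge 4→5: √(1.5961² + -3.3503²) = 3.7111 (running 13.8423)
  edge 5→6: √(2.2363² + -1.6000²) = 2.7498 (running 16.5921)
  edge 6→7: √(1.1245² + 0.0478²) = 1.1255 (running 17.7176)
  edge 7→8: √(0.9807² + 1.5549²) = 1.8383 (running 19.5560)
  edge 8→1: √(1.3186² + 3.8201²) = 4.0413 (running 23.5972)
Perimeter = 23.5972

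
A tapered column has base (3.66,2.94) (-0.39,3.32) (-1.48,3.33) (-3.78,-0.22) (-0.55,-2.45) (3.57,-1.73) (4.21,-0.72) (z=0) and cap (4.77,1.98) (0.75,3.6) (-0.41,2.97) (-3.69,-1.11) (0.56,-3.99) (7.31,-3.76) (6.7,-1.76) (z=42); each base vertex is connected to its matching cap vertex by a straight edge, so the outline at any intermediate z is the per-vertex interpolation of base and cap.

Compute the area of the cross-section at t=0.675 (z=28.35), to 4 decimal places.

Area at t=0.675: 46.8474

Cross-section at t=0.675: each vertex is (1-t)·p0[i] + t·p1[i].
  v1: (1-0.675)·(3.66,2.94) + 0.675·(4.77,1.98) = (4.4093,2.2920)
  v2: (1-0.675)·(-0.39,3.32) + 0.675·(0.75,3.6) = (0.3795,3.5090)
  v3: (1-0.675)·(-1.48,3.33) + 0.675·(-0.41,2.97) = (-0.7577,3.0870)
  v4: (1-0.675)·(-3.78,-0.22) + 0.675·(-3.69,-1.11) = (-3.7192,-0.8208)
  v5: (1-0.675)·(-0.55,-2.45) + 0.675·(0.56,-3.99) = (0.1993,-3.4895)
  v6: (1-0.675)·(3.57,-1.73) + 0.675·(7.31,-3.76) = (6.0945,-3.1002)
  v7: (1-0.675)·(4.21,-0.72) + 0.675·(6.7,-1.76) = (5.8908,-1.4220)
Shoelace sum Σ(x_i·y_{i+1} − x_{i+1}·y_i):
  i=1: 4.4093·3.5090 − 0.3795·2.2920 = +14.6022 (running +14.6022)
  i=2: 0.3795·3.0870 − -0.7577·3.5090 = +3.8305 (running +18.4327)
  i=3: -0.7577·-0.8208 − -3.7192·3.0870 = +12.1032 (running +30.5360)
  i=4: -3.7192·-3.4895 − 0.1993·-0.8208 = +13.1419 (running +43.6778)
  i=5: 0.1993·-3.1002 − 6.0945·-3.4895 = +20.6490 (running +64.3268)
  i=6: 6.0945·-1.4220 − 5.8908·-3.1002 = +9.5964 (running +73.9233)
  i=7: 5.8908·2.2920 − 4.4093·-1.4220 = +19.7716 (running +93.6948)
Area = |Σ|/2 = |93.6948|/2 = 46.8474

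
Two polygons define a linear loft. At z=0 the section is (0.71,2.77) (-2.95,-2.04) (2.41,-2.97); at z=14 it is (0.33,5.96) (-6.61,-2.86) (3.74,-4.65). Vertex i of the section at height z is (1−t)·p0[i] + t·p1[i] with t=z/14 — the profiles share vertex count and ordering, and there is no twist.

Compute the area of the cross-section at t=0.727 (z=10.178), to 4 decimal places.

Area at t=0.727: 39.4166

Cross-section at t=0.727: each vertex is (1-t)·p0[i] + t·p1[i].
  v1: (1-0.727)·(0.71,2.77) + 0.727·(0.33,5.96) = (0.4337,5.0891)
  v2: (1-0.727)·(-2.95,-2.04) + 0.727·(-6.61,-2.86) = (-5.6108,-2.6361)
  v3: (1-0.727)·(2.41,-2.97) + 0.727·(3.74,-4.65) = (3.3769,-4.1914)
Shoelace sum Σ(x_i·y_{i+1} − x_{i+1}·y_i):
  i=1: 0.4337·-2.6361 − -5.6108·5.0891 = +27.4108 (running +27.4108)
  i=2: -5.6108·-4.1914 − 3.3769·-2.6361 = +32.4190 (running +59.8298)
  i=3: 3.3769·5.0891 − 0.4337·-4.1914 = +19.0035 (running +78.8333)
Area = |Σ|/2 = |78.8333|/2 = 39.4166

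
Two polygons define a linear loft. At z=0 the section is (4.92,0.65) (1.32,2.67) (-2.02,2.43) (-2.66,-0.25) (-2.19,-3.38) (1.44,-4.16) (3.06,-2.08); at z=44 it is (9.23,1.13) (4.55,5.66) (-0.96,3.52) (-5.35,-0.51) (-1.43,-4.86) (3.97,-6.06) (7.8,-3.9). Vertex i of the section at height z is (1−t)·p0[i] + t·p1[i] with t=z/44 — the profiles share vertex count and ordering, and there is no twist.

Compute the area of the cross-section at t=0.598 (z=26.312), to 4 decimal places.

Cross-section at t=0.598: each vertex is (1-t)·p0[i] + t·p1[i].
  v1: (1-0.598)·(4.92,0.65) + 0.598·(9.23,1.13) = (7.4974,0.9370)
  v2: (1-0.598)·(1.32,2.67) + 0.598·(4.55,5.66) = (3.2515,4.4580)
  v3: (1-0.598)·(-2.02,2.43) + 0.598·(-0.96,3.52) = (-1.3861,3.0818)
  v4: (1-0.598)·(-2.66,-0.25) + 0.598·(-5.35,-0.51) = (-4.2686,-0.4055)
  v5: (1-0.598)·(-2.19,-3.38) + 0.598·(-1.43,-4.86) = (-1.7355,-4.2650)
  v6: (1-0.598)·(1.44,-4.16) + 0.598·(3.97,-6.06) = (2.9529,-5.2962)
  v7: (1-0.598)·(3.06,-2.08) + 0.598·(7.8,-3.9) = (5.8945,-3.1684)
Shoelace sum Σ(x_i·y_{i+1} − x_{i+1}·y_i):
  i=1: 7.4974·4.4580 − 3.2515·0.9370 = +30.3766 (running +30.3766)
  i=2: 3.2515·3.0818 − -1.3861·4.4580 = +16.2000 (running +46.5767)
  i=3: -1.3861·-0.4055 − -4.2686·3.0818 = +13.7172 (running +60.2938)
  i=4: -4.2686·-4.2650 − -1.7355·-0.4055 = +17.5021 (running +77.7959)
  i=5: -1.7355·-5.2962 − 2.9529·-4.2650 = +21.7861 (running +99.5820)
  i=6: 2.9529·-3.1684 − 5.8945·-5.2962 = +21.8626 (running +121.4446)
  i=7: 5.8945·0.9370 − 7.4974·-3.1684 = +29.2778 (running +150.7224)
Area = |Σ|/2 = |150.7224|/2 = 75.3612

Area at t=0.598: 75.3612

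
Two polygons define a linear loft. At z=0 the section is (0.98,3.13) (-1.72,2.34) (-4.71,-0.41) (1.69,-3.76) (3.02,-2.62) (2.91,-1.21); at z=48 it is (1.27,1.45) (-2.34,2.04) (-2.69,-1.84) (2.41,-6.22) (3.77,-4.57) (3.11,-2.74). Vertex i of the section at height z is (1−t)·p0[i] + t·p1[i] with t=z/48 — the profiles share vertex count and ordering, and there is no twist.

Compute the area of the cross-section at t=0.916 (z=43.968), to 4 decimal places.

Area at t=0.916: 30.6765

Cross-section at t=0.916: each vertex is (1-t)·p0[i] + t·p1[i].
  v1: (1-0.916)·(0.98,3.13) + 0.916·(1.27,1.45) = (1.2456,1.5911)
  v2: (1-0.916)·(-1.72,2.34) + 0.916·(-2.34,2.04) = (-2.2879,2.0652)
  v3: (1-0.916)·(-4.71,-0.41) + 0.916·(-2.69,-1.84) = (-2.8597,-1.7199)
  v4: (1-0.916)·(1.69,-3.76) + 0.916·(2.41,-6.22) = (2.3495,-6.0134)
  v5: (1-0.916)·(3.02,-2.62) + 0.916·(3.77,-4.57) = (3.7070,-4.4062)
  v6: (1-0.916)·(2.91,-1.21) + 0.916·(3.11,-2.74) = (3.0932,-2.6115)
Shoelace sum Σ(x_i·y_{i+1} − x_{i+1}·y_i):
  i=1: 1.2456·2.0652 − -2.2879·1.5911 = +6.2129 (running +6.2129)
  i=2: -2.2879·-1.7199 − -2.8597·2.0652 = +9.8408 (running +16.0536)
  i=3: -2.8597·-6.0134 − 2.3495·-1.7199 = +21.2372 (running +37.2908)
  i=4: 2.3495·-4.4062 − 3.7070·-6.0134 = +11.9391 (running +49.2299)
  i=5: 3.7070·-2.6115 − 3.0932·-4.4062 = +3.9485 (running +53.1784)
  i=6: 3.0932·1.5911 − 1.2456·-2.6115 = +8.1746 (running +61.3530)
Area = |Σ|/2 = |61.3530|/2 = 30.6765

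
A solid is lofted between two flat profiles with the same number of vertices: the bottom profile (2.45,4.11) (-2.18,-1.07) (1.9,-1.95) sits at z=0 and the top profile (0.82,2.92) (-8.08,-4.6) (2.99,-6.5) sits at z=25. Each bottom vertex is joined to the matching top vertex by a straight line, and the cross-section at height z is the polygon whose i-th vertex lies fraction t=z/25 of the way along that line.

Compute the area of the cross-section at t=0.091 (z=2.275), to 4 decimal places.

Area at t=0.091: 15.1579

Cross-section at t=0.091: each vertex is (1-t)·p0[i] + t·p1[i].
  v1: (1-0.091)·(2.45,4.11) + 0.091·(0.82,2.92) = (2.3017,4.0017)
  v2: (1-0.091)·(-2.18,-1.07) + 0.091·(-8.08,-4.6) = (-2.7169,-1.3912)
  v3: (1-0.091)·(1.9,-1.95) + 0.091·(2.99,-6.5) = (1.9992,-2.3641)
Shoelace sum Σ(x_i·y_{i+1} − x_{i+1}·y_i):
  i=1: 2.3017·-1.3912 − -2.7169·4.0017 = +7.6701 (running +7.6701)
  i=2: -2.7169·-2.3641 − 1.9992·-1.3912 = +9.2042 (running +16.8743)
  i=3: 1.9992·4.0017 − 2.3017·-2.3641 = +13.4414 (running +30.3158)
Area = |Σ|/2 = |30.3158|/2 = 15.1579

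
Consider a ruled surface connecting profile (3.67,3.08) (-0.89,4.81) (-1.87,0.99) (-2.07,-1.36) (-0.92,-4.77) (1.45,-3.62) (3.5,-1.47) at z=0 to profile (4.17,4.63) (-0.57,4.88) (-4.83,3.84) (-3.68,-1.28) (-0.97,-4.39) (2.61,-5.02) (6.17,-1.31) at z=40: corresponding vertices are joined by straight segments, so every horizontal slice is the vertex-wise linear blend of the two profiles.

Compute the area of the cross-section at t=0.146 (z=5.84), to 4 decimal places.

Area at t=0.146: 44.3469

Cross-section at t=0.146: each vertex is (1-t)·p0[i] + t·p1[i].
  v1: (1-0.146)·(3.67,3.08) + 0.146·(4.17,4.63) = (3.7430,3.3063)
  v2: (1-0.146)·(-0.89,4.81) + 0.146·(-0.57,4.88) = (-0.8433,4.8202)
  v3: (1-0.146)·(-1.87,0.99) + 0.146·(-4.83,3.84) = (-2.3022,1.4061)
  v4: (1-0.146)·(-2.07,-1.36) + 0.146·(-3.68,-1.28) = (-2.3051,-1.3483)
  v5: (1-0.146)·(-0.92,-4.77) + 0.146·(-0.97,-4.39) = (-0.9273,-4.7145)
  v6: (1-0.146)·(1.45,-3.62) + 0.146·(2.61,-5.02) = (1.6194,-3.8244)
  v7: (1-0.146)·(3.5,-1.47) + 0.146·(6.17,-1.31) = (3.8898,-1.4466)
Shoelace sum Σ(x_i·y_{i+1} − x_{i+1}·y_i):
  i=1: 3.7430·4.8202 − -0.8433·3.3063 = +20.8302 (running +20.8302)
  i=2: -0.8433·1.4061 − -2.3022·4.8202 = +9.9112 (running +30.7414)
  i=3: -2.3022·-1.3483 − -2.3051·1.4061 = +6.3452 (running +37.0866)
  i=4: -2.3051·-4.7145 − -0.9273·-1.3483 = +9.6170 (running +46.7035)
  i=5: -0.9273·-3.8244 − 1.6194·-4.7145 = +11.1809 (running +57.8844)
  i=6: 1.6194·-1.4466 − 3.8898·-3.8244 = +12.5336 (running +70.4180)
  i=7: 3.8898·3.3063 − 3.7430·-1.4466 = +18.2757 (running +88.6937)
Area = |Σ|/2 = |88.6937|/2 = 44.3469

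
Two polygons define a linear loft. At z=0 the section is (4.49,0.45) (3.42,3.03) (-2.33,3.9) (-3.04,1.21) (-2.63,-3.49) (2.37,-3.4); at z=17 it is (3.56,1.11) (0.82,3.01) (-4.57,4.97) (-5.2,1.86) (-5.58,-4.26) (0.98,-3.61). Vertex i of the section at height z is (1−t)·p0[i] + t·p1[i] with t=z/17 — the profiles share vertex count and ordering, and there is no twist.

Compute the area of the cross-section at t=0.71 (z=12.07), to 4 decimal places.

Area at t=0.71: 53.7963

Cross-section at t=0.71: each vertex is (1-t)·p0[i] + t·p1[i].
  v1: (1-0.71)·(4.49,0.45) + 0.71·(3.56,1.11) = (3.8297,0.9186)
  v2: (1-0.71)·(3.42,3.03) + 0.71·(0.82,3.01) = (1.5740,3.0158)
  v3: (1-0.71)·(-2.33,3.9) + 0.71·(-4.57,4.97) = (-3.9204,4.6597)
  v4: (1-0.71)·(-3.04,1.21) + 0.71·(-5.2,1.86) = (-4.5736,1.6715)
  v5: (1-0.71)·(-2.63,-3.49) + 0.71·(-5.58,-4.26) = (-4.7245,-4.0367)
  v6: (1-0.71)·(2.37,-3.4) + 0.71·(0.98,-3.61) = (1.3831,-3.5491)
Shoelace sum Σ(x_i·y_{i+1} − x_{i+1}·y_i):
  i=1: 3.8297·3.0158 − 1.5740·0.9186 = +10.1037 (running +10.1037)
  i=2: 1.5740·4.6597 − -3.9204·3.0158 = +19.1575 (running +29.2612)
  i=3: -3.9204·1.6715 − -4.5736·4.6597 = +14.7587 (running +44.0199)
  i=4: -4.5736·-4.0367 − -4.7245·1.6715 = +26.3593 (running +70.3792)
  i=5: -4.7245·-3.5491 − 1.3831·-4.0367 = +22.3509 (running +92.7300)
  i=6: 1.3831·0.9186 − 3.8297·-3.5491 = +14.8625 (running +107.5925)
Area = |Σ|/2 = |107.5925|/2 = 53.7963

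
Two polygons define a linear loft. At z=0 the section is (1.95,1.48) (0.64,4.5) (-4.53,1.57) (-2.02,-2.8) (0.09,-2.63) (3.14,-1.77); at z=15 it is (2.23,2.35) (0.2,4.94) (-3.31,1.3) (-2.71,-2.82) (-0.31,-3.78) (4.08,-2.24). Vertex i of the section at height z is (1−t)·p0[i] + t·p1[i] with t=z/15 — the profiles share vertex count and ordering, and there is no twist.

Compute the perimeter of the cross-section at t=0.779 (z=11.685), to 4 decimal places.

Cross-section at t=0.779: each vertex is (1-t)·p0[i] + t·p1[i].
  v1: (1-0.779)·(1.95,1.48) + 0.779·(2.23,2.35) = (2.1681,2.1577)
  v2: (1-0.779)·(0.64,4.5) + 0.779·(0.2,4.94) = (0.2972,4.8428)
  v3: (1-0.779)·(-4.53,1.57) + 0.779·(-3.31,1.3) = (-3.5796,1.3597)
  v4: (1-0.779)·(-2.02,-2.8) + 0.779·(-2.71,-2.82) = (-2.5575,-2.8156)
  v5: (1-0.779)·(0.09,-2.63) + 0.779·(-0.31,-3.78) = (-0.2216,-3.5259)
  v6: (1-0.779)·(3.14,-1.77) + 0.779·(4.08,-2.24) = (3.8723,-2.1361)
Perimeter = Σ |v_{i+1} − v_i|:
  edge 1→2: √(-1.8709² + 2.6850²) = 3.2725 (running 3.2725)
  edge 2→3: √(-3.8769² + -3.4831²) = 5.2117 (running 8.4843)
  edge 3→4: √(1.0221² + -4.1753²) = 4.2985 (running 12.7828)
  edge 4→5: √(2.3359² + -0.7103²) = 2.4415 (running 15.2243)
  edge 5→6: √(4.0939² + 1.3897²) = 4.3233 (running 19.5476)
  edge 6→1: √(-1.7041² + 4.2939²) = 4.6197 (running 24.1673)
Perimeter = 24.1673

Perimeter at t=0.779: 24.1673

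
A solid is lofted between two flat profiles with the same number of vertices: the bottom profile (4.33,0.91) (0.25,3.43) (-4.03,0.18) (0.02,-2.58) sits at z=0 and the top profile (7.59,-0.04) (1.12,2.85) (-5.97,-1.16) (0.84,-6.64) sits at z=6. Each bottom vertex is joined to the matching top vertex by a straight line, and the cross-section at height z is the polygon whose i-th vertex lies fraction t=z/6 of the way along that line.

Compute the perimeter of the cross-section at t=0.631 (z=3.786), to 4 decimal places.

Perimeter at t=0.631: 28.6560

Cross-section at t=0.631: each vertex is (1-t)·p0[i] + t·p1[i].
  v1: (1-0.631)·(4.33,0.91) + 0.631·(7.59,-0.04) = (6.3871,0.3106)
  v2: (1-0.631)·(0.25,3.43) + 0.631·(1.12,2.85) = (0.7990,3.0640)
  v3: (1-0.631)·(-4.03,0.18) + 0.631·(-5.97,-1.16) = (-5.2541,-0.6655)
  v4: (1-0.631)·(0.02,-2.58) + 0.631·(0.84,-6.64) = (0.5374,-5.1419)
Perimeter = Σ |v_{i+1} − v_i|:
  edge 1→2: √(-5.5881² + 2.7535²) = 6.2296 (running 6.2296)
  edge 2→3: √(-6.0531² + -3.7296²) = 7.1098 (running 13.3395)
  edge 3→4: √(5.7916² + -4.4763²) = 7.3198 (running 20.6593)
  edge 4→1: √(5.8496² + 5.4524²) = 7.9967 (running 28.6560)
Perimeter = 28.6560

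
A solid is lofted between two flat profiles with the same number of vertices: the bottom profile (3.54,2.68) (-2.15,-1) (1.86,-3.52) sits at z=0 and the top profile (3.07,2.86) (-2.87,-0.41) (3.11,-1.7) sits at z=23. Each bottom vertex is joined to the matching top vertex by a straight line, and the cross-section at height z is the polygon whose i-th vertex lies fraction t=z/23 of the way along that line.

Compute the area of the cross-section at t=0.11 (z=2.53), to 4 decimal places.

Cross-section at t=0.11: each vertex is (1-t)·p0[i] + t·p1[i].
  v1: (1-0.11)·(3.54,2.68) + 0.11·(3.07,2.86) = (3.4883,2.6998)
  v2: (1-0.11)·(-2.15,-1) + 0.11·(-2.87,-0.41) = (-2.2292,-0.9351)
  v3: (1-0.11)·(1.86,-3.52) + 0.11·(3.11,-1.7) = (1.9975,-3.3198)
Shoelace sum Σ(x_i·y_{i+1} − x_{i+1}·y_i):
  i=1: 3.4883·-0.9351 − -2.2292·2.6998 = +2.7565 (running +2.7565)
  i=2: -2.2292·-3.3198 − 1.9975·-0.9351 = +9.2684 (running +12.0248)
  i=3: 1.9975·2.6998 − 3.4883·-3.3198 = +16.9733 (running +28.9982)
Area = |Σ|/2 = |28.9982|/2 = 14.4991

Area at t=0.11: 14.4991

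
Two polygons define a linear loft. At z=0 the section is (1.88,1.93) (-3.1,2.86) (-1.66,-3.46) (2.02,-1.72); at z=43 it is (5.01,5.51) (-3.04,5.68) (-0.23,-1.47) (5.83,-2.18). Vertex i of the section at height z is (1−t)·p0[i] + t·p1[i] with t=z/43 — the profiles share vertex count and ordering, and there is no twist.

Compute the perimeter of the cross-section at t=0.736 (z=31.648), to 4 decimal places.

Cross-section at t=0.736: each vertex is (1-t)·p0[i] + t·p1[i].
  v1: (1-0.736)·(1.88,1.93) + 0.736·(5.01,5.51) = (4.1837,4.5649)
  v2: (1-0.736)·(-3.1,2.86) + 0.736·(-3.04,5.68) = (-3.0558,4.9355)
  v3: (1-0.736)·(-1.66,-3.46) + 0.736·(-0.23,-1.47) = (-0.6075,-1.9954)
  v4: (1-0.736)·(2.02,-1.72) + 0.736·(5.83,-2.18) = (4.8242,-2.0586)
Perimeter = Σ |v_{i+1} − v_i|:
  edge 1→2: √(-7.2395² + 0.3706²) = 7.2490 (running 7.2490)
  edge 2→3: √(2.4483² + -6.9309²) = 7.3506 (running 14.5996)
  edge 3→4: √(5.4317² + -0.0632²) = 5.4320 (running 20.0317)
  edge 4→1: √(-0.6405² + 6.6234²) = 6.6543 (running 26.6860)
Perimeter = 26.6860

Perimeter at t=0.736: 26.6860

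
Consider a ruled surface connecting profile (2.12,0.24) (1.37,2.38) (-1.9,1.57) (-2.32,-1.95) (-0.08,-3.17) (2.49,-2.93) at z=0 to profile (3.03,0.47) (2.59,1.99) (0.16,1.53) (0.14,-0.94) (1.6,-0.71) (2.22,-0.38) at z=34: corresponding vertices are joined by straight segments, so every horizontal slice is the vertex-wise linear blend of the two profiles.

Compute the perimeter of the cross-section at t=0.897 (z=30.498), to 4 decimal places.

Cross-section at t=0.897: each vertex is (1-t)·p0[i] + t·p1[i].
  v1: (1-0.897)·(2.12,0.24) + 0.897·(3.03,0.47) = (2.9363,0.4463)
  v2: (1-0.897)·(1.37,2.38) + 0.897·(2.59,1.99) = (2.4643,2.0302)
  v3: (1-0.897)·(-1.9,1.57) + 0.897·(0.16,1.53) = (-0.0522,1.5341)
  v4: (1-0.897)·(-2.32,-1.95) + 0.897·(0.14,-0.94) = (-0.1134,-1.0440)
  v5: (1-0.897)·(-0.08,-3.17) + 0.897·(1.6,-0.71) = (1.4270,-0.9634)
  v6: (1-0.897)·(2.49,-2.93) + 0.897·(2.22,-0.38) = (2.2478,-0.6426)
Perimeter = Σ |v_{i+1} − v_i|:
  edge 1→2: √(-0.4719² + 1.5839²) = 1.6527 (running 1.6527)
  edge 2→3: √(-2.5165² + -0.4960²) = 2.5649 (running 4.2176)
  edge 3→4: √(-0.0612² + -2.5781²) = 2.5789 (running 6.7965)
  edge 4→5: √(1.5403² + 0.0806²) = 1.5424 (running 8.3389)
  edge 5→6: √(0.8209² + 0.3207²) = 0.8813 (running 9.2202)
  edge 6→1: √(0.6885² + 1.0890²) = 1.2883 (running 10.5086)
Perimeter = 10.5086

Perimeter at t=0.897: 10.5086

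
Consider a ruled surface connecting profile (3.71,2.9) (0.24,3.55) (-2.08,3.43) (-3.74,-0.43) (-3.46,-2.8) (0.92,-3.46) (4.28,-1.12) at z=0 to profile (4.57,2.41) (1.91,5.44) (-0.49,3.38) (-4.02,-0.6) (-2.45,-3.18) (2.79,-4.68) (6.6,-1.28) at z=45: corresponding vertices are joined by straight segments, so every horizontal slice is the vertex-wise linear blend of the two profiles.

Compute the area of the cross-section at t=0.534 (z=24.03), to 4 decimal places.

Cross-section at t=0.534: each vertex is (1-t)·p0[i] + t·p1[i].
  v1: (1-0.534)·(3.71,2.9) + 0.534·(4.57,2.41) = (4.1692,2.6383)
  v2: (1-0.534)·(0.24,3.55) + 0.534·(1.91,5.44) = (1.1318,4.5593)
  v3: (1-0.534)·(-2.08,3.43) + 0.534·(-0.49,3.38) = (-1.2309,3.4033)
  v4: (1-0.534)·(-3.74,-0.43) + 0.534·(-4.02,-0.6) = (-3.8895,-0.5208)
  v5: (1-0.534)·(-3.46,-2.8) + 0.534·(-2.45,-3.18) = (-2.9207,-3.0029)
  v6: (1-0.534)·(0.92,-3.46) + 0.534·(2.79,-4.68) = (1.9186,-4.1115)
  v7: (1-0.534)·(4.28,-1.12) + 0.534·(6.6,-1.28) = (5.5189,-1.2054)
Shoelace sum Σ(x_i·y_{i+1} − x_{i+1}·y_i):
  i=1: 4.1692·4.5593 − 1.1318·2.6383 = +16.0226 (running +16.0226)
  i=2: 1.1318·3.4033 − -1.2309·4.5593 = +9.4640 (running +25.4866)
  i=3: -1.2309·-0.5208 − -3.8895·3.4033 = +13.8783 (running +39.3648)
  i=4: -3.8895·-3.0029 − -2.9207·-0.5208 = +10.1589 (running +49.5237)
  i=5: -2.9207·-4.1115 − 1.9186·-3.0029 = +17.7696 (running +67.2933)
  i=6: 1.9186·-1.2054 − 5.5189·-4.1115 = +20.3780 (running +87.6713)
  i=7: 5.5189·2.6383 − 4.1692·-1.2054 = +19.5865 (running +107.2578)
Area = |Σ|/2 = |107.2578|/2 = 53.6289

Area at t=0.534: 53.6289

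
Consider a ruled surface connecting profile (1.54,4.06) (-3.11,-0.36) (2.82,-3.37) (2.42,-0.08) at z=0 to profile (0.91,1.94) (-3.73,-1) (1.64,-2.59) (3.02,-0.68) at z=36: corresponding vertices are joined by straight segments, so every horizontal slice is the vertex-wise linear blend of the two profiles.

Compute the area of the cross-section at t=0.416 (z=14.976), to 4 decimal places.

Area at t=0.416: 18.9435

Cross-section at t=0.416: each vertex is (1-t)·p0[i] + t·p1[i].
  v1: (1-0.416)·(1.54,4.06) + 0.416·(0.91,1.94) = (1.2779,3.1781)
  v2: (1-0.416)·(-3.11,-0.36) + 0.416·(-3.73,-1) = (-3.3679,-0.6262)
  v3: (1-0.416)·(2.82,-3.37) + 0.416·(1.64,-2.59) = (2.3291,-3.0455)
  v4: (1-0.416)·(2.42,-0.08) + 0.416·(3.02,-0.68) = (2.6696,-0.3296)
Shoelace sum Σ(x_i·y_{i+1} − x_{i+1}·y_i):
  i=1: 1.2779·-0.6262 − -3.3679·3.1781 = +9.9032 (running +9.9032)
  i=2: -3.3679·-3.0455 − 2.3291·-0.6262 = +11.7157 (running +21.6189)
  i=3: 2.3291·-0.3296 − 2.6696·-3.0455 = +7.3626 (running +28.9815)
  i=4: 2.6696·3.1781 − 1.2779·-0.3296 = +8.9054 (running +37.8869)
Area = |Σ|/2 = |37.8869|/2 = 18.9435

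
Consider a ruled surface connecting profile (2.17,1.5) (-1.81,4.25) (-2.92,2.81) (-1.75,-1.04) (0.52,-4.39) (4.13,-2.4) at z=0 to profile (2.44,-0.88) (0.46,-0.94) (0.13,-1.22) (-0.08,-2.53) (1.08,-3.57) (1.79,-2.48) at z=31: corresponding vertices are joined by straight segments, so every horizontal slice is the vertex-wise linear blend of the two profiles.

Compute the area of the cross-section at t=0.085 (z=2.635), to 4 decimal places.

Area at t=0.085: 28.6368

Cross-section at t=0.085: each vertex is (1-t)·p0[i] + t·p1[i].
  v1: (1-0.085)·(2.17,1.5) + 0.085·(2.44,-0.88) = (2.1929,1.2977)
  v2: (1-0.085)·(-1.81,4.25) + 0.085·(0.46,-0.94) = (-1.6171,3.8089)
  v3: (1-0.085)·(-2.92,2.81) + 0.085·(0.13,-1.22) = (-2.6608,2.4675)
  v4: (1-0.085)·(-1.75,-1.04) + 0.085·(-0.08,-2.53) = (-1.6080,-1.1667)
  v5: (1-0.085)·(0.52,-4.39) + 0.085·(1.08,-3.57) = (0.5676,-4.3203)
  v6: (1-0.085)·(4.13,-2.4) + 0.085·(1.79,-2.48) = (3.9311,-2.4068)
Shoelace sum Σ(x_i·y_{i+1} − x_{i+1}·y_i):
  i=1: 2.1929·3.8089 − -1.6171·1.2977 = +10.4511 (running +10.4511)
  i=2: -1.6171·2.4675 − -2.6608·3.8089 = +6.1444 (running +16.5955)
  i=3: -2.6608·-1.1667 − -1.6080·2.4675 = +7.0719 (running +23.6674)
  i=4: -1.6080·-4.3203 − 0.5676·-1.1667 = +7.6094 (running +31.2769)
  i=5: 0.5676·-2.4068 − 3.9311·-4.3203 = +15.6174 (running +46.8943)
  i=6: 3.9311·1.2977 − 2.1929·-2.4068 = +10.3794 (running +57.2737)
Area = |Σ|/2 = |57.2737|/2 = 28.6368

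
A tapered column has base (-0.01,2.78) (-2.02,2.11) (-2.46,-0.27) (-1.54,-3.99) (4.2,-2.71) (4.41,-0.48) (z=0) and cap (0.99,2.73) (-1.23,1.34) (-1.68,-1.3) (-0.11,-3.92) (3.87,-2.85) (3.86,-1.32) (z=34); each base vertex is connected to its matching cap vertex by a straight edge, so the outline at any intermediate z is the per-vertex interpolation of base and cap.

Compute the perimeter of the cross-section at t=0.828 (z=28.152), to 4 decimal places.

Cross-section at t=0.828: each vertex is (1-t)·p0[i] + t·p1[i].
  v1: (1-0.828)·(-0.01,2.78) + 0.828·(0.99,2.73) = (0.8180,2.7386)
  v2: (1-0.828)·(-2.02,2.11) + 0.828·(-1.23,1.34) = (-1.3659,1.4724)
  v3: (1-0.828)·(-2.46,-0.27) + 0.828·(-1.68,-1.3) = (-1.8142,-1.1228)
  v4: (1-0.828)·(-1.54,-3.99) + 0.828·(-0.11,-3.92) = (-0.3560,-3.9320)
  v5: (1-0.828)·(4.2,-2.71) + 0.828·(3.87,-2.85) = (3.9268,-2.8259)
  v6: (1-0.828)·(4.41,-0.48) + 0.828·(3.86,-1.32) = (3.9546,-1.1755)
Perimeter = Σ |v_{i+1} − v_i|:
  edge 1→2: √(-2.1839² + -1.2662²) = 2.5244 (running 2.5244)
  edge 2→3: √(-0.4483² + -2.5953²) = 2.6337 (running 5.1581)
  edge 3→4: √(1.4582² + -2.8092²) = 3.1651 (running 8.3232)
  edge 4→5: √(4.2827² + 1.1061²) = 4.4233 (running 12.7465)
  edge 5→6: √(0.0278² + 1.6504²) = 1.6506 (running 14.3971)
  edge 6→1: √(-3.1366² + 3.9141²) = 5.0158 (running 19.4129)
Perimeter = 19.4129

Perimeter at t=0.828: 19.4129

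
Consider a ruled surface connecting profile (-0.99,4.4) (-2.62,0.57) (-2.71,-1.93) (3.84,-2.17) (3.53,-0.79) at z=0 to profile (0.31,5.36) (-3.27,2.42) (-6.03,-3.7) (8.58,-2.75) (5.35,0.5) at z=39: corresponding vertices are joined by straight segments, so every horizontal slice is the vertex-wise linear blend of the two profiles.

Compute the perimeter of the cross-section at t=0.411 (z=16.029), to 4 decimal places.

Perimeter at t=0.411: 27.8101

Cross-section at t=0.411: each vertex is (1-t)·p0[i] + t·p1[i].
  v1: (1-0.411)·(-0.99,4.4) + 0.411·(0.31,5.36) = (-0.4557,4.7946)
  v2: (1-0.411)·(-2.62,0.57) + 0.411·(-3.27,2.42) = (-2.8872,1.3303)
  v3: (1-0.411)·(-2.71,-1.93) + 0.411·(-6.03,-3.7) = (-4.0745,-2.6575)
  v4: (1-0.411)·(3.84,-2.17) + 0.411·(8.58,-2.75) = (5.7881,-2.4084)
  v5: (1-0.411)·(3.53,-0.79) + 0.411·(5.35,0.5) = (4.2780,-0.2598)
Perimeter = Σ |v_{i+1} − v_i|:
  edge 1→2: √(-2.4314² + -3.4642²) = 4.2323 (running 4.2323)
  edge 2→3: √(-1.1874² + -3.9878²) = 4.1608 (running 8.3932)
  edge 3→4: √(9.8627² + 0.2491²) = 9.8658 (running 18.2590)
  edge 4→5: √(-1.5101² + 2.1486²) = 2.6262 (running 20.8852)
  edge 5→1: √(-4.7337² + 5.0544²) = 6.9249 (running 27.8101)
Perimeter = 27.8101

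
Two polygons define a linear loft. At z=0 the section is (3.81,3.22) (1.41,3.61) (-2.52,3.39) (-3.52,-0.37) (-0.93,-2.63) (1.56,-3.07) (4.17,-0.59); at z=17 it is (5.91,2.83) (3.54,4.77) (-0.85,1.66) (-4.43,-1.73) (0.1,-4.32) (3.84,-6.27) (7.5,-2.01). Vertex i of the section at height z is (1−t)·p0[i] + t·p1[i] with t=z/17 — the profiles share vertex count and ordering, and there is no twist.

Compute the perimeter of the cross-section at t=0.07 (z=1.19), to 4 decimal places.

Cross-section at t=0.07: each vertex is (1-t)·p0[i] + t·p1[i].
  v1: (1-0.07)·(3.81,3.22) + 0.07·(5.91,2.83) = (3.9570,3.1927)
  v2: (1-0.07)·(1.41,3.61) + 0.07·(3.54,4.77) = (1.5591,3.6912)
  v3: (1-0.07)·(-2.52,3.39) + 0.07·(-0.85,1.66) = (-2.4031,3.2689)
  v4: (1-0.07)·(-3.52,-0.37) + 0.07·(-4.43,-1.73) = (-3.5837,-0.4652)
  v5: (1-0.07)·(-0.93,-2.63) + 0.07·(0.1,-4.32) = (-0.8579,-2.7483)
  v6: (1-0.07)·(1.56,-3.07) + 0.07·(3.84,-6.27) = (1.7196,-3.2940)
  v7: (1-0.07)·(4.17,-0.59) + 0.07·(7.5,-2.01) = (4.4031,-0.6894)
Perimeter = Σ |v_{i+1} − v_i|:
  edge 1→2: √(-2.3979² + 0.4985²) = 2.4492 (running 2.4492)
  edge 2→3: √(-3.9622² + -0.4223²) = 3.9846 (running 6.4338)
  edge 3→4: √(-1.1806² + -3.7341²) = 3.9163 (running 10.3501)
  edge 4→5: √(2.7258² + -2.2831²) = 3.5556 (running 13.9057)
  edge 5→6: √(2.5775² + -0.5457²) = 2.6346 (running 16.5404)
  edge 6→7: √(2.6835² + 2.6046²) = 3.7397 (running 20.2800)
  edge 7→1: √(-0.4461² + 3.8821²) = 3.9076 (running 24.1877)
Perimeter = 24.1877

Perimeter at t=0.07: 24.1877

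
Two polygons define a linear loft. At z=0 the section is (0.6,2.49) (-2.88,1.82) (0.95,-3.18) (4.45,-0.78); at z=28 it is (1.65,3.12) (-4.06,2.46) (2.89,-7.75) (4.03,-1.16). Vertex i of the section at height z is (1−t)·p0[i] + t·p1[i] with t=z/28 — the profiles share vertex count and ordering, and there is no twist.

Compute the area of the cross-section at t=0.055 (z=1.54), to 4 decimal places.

Cross-section at t=0.055: each vertex is (1-t)·p0[i] + t·p1[i].
  v1: (1-0.055)·(0.6,2.49) + 0.055·(1.65,3.12) = (0.6577,2.5247)
  v2: (1-0.055)·(-2.88,1.82) + 0.055·(-4.06,2.46) = (-2.9449,1.8552)
  v3: (1-0.055)·(0.95,-3.18) + 0.055·(2.89,-7.75) = (1.0567,-3.4314)
  v4: (1-0.055)·(4.45,-0.78) + 0.055·(4.03,-1.16) = (4.4269,-0.8009)
Shoelace sum Σ(x_i·y_{i+1} − x_{i+1}·y_i):
  i=1: 0.6577·1.8552 − -2.9449·2.5247 = +8.6551 (running +8.6551)
  i=2: -2.9449·-3.4314 − 1.0567·1.8552 = +8.1446 (running +16.7997)
  i=3: 1.0567·-0.8009 − 4.4269·-3.4314 = +14.3439 (running +31.1436)
  i=4: 4.4269·2.5247 − 0.6577·-0.8009 = +11.7032 (running +42.8468)
Area = |Σ|/2 = |42.8468|/2 = 21.4234

Area at t=0.055: 21.4234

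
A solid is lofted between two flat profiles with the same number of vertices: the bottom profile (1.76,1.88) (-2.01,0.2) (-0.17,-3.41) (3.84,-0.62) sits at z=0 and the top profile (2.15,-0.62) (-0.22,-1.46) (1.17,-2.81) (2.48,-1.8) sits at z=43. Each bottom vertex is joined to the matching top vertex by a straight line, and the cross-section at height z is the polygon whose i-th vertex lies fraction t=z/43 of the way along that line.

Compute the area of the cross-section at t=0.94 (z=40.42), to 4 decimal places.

Area at t=0.94: 3.6234

Cross-section at t=0.94: each vertex is (1-t)·p0[i] + t·p1[i].
  v1: (1-0.94)·(1.76,1.88) + 0.94·(2.15,-0.62) = (2.1266,-0.4700)
  v2: (1-0.94)·(-2.01,0.2) + 0.94·(-0.22,-1.46) = (-0.3274,-1.3604)
  v3: (1-0.94)·(-0.17,-3.41) + 0.94·(1.17,-2.81) = (1.0896,-2.8460)
  v4: (1-0.94)·(3.84,-0.62) + 0.94·(2.48,-1.8) = (2.5616,-1.7292)
Shoelace sum Σ(x_i·y_{i+1} − x_{i+1}·y_i):
  i=1: 2.1266·-1.3604 − -0.3274·-0.4700 = -3.0469 (running -3.0469)
  i=2: -0.3274·-2.8460 − 1.0896·-1.3604 = +2.4141 (running -0.6328)
  i=3: 1.0896·-1.7292 − 2.5616·-2.8460 = +5.4062 (running +4.7733)
  i=4: 2.5616·-0.4700 − 2.1266·-1.7292 = +2.4734 (running +7.2467)
Area = |Σ|/2 = |7.2467|/2 = 3.6234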